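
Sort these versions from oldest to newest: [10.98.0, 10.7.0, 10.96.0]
[10.7.0, 10.96.0, 10.98.0]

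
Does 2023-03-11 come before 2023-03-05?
No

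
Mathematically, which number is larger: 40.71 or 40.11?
40.71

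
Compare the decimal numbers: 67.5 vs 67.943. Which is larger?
67.943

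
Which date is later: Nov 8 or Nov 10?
Nov 10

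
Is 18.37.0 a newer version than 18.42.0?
No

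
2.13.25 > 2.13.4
True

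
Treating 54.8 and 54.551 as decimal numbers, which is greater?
54.8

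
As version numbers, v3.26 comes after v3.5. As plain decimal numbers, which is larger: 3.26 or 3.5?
3.5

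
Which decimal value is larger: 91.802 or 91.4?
91.802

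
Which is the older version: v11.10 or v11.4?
v11.4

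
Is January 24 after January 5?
Yes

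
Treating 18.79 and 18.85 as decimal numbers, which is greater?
18.85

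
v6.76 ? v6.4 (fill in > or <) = >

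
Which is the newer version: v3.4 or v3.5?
v3.5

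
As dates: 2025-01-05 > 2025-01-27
False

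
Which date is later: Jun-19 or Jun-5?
Jun-19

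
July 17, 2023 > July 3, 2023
True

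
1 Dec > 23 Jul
True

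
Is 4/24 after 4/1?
Yes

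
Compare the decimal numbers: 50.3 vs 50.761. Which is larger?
50.761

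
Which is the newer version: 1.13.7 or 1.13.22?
1.13.22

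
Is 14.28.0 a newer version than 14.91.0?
No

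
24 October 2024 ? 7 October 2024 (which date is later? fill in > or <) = >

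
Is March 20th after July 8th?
No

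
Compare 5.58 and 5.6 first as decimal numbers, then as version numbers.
As decimals: 5.58 < 5.6. As versions: v5.58 > v5.6 (minor version 58 > 6).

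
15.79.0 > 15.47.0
True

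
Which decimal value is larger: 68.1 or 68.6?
68.6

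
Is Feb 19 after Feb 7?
Yes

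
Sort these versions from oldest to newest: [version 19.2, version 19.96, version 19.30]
[version 19.2, version 19.30, version 19.96]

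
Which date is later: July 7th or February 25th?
July 7th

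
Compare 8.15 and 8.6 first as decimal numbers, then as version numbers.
As decimals: 8.15 < 8.6. As versions: v8.15 > v8.6 (minor version 15 > 6).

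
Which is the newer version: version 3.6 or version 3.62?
version 3.62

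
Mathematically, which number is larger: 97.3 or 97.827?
97.827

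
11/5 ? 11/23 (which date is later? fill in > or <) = <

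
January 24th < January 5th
False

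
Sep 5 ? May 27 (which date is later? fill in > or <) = >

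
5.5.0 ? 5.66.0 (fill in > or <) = <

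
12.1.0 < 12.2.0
True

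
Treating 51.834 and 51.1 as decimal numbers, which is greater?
51.834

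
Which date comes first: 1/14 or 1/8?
1/8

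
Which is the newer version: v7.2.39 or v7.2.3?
v7.2.39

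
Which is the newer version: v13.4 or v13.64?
v13.64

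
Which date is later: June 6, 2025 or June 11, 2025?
June 11, 2025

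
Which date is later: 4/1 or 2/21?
4/1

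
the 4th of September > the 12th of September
False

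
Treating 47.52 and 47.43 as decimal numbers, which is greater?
47.52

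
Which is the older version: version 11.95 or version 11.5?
version 11.5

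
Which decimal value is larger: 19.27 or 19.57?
19.57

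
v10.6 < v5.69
False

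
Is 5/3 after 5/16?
No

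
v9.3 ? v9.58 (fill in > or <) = <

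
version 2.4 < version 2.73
True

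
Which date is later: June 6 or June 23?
June 23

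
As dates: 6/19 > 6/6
True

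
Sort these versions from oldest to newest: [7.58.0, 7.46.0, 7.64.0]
[7.46.0, 7.58.0, 7.64.0]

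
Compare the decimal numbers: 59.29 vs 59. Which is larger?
59.29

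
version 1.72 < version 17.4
True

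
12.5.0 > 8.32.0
True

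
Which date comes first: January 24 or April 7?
January 24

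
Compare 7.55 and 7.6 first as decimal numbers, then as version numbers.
As decimals: 7.55 < 7.6. As versions: v7.55 > v7.6 (minor version 55 > 6).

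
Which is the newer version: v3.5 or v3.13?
v3.13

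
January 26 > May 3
False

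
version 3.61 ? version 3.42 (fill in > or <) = >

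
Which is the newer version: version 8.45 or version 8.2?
version 8.45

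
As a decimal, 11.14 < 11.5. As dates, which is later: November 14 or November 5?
November 14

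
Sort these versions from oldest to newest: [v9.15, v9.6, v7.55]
[v7.55, v9.6, v9.15]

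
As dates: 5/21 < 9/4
True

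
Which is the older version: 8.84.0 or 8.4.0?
8.4.0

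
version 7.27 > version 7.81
False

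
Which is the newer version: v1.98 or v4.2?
v4.2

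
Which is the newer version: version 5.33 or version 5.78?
version 5.78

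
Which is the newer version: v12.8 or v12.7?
v12.8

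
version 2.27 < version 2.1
False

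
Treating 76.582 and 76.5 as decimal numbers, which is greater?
76.582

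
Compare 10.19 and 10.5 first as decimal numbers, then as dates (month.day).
As decimals: 10.19 < 10.5. As dates: 10/19 is later than 10/5 (day 19 > day 5).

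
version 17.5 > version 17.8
False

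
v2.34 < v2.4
False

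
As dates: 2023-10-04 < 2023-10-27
True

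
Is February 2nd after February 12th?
No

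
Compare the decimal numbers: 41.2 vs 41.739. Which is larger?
41.739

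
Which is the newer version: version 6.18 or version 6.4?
version 6.18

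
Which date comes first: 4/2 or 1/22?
1/22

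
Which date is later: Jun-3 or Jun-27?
Jun-27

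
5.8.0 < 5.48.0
True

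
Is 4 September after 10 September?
No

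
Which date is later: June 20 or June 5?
June 20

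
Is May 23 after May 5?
Yes. Day 23 comes after day 5 in May — this is a date comparison, not a decimal one (the decimal 5.23 would be smaller than 5.5).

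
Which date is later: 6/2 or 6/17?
6/17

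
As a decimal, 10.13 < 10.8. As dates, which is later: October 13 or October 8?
October 13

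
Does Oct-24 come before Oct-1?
No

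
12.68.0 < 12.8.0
False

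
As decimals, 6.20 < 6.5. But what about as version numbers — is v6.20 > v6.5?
True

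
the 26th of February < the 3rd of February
False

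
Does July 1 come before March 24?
No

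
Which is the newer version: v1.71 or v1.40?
v1.71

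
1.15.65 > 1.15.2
True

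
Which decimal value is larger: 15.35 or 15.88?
15.88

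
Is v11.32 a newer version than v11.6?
Yes. Version numbers are compared segment by segment as integers, not as decimals: minor version 32 > 6, so v11.32 > v11.6 (even though the decimal 11.32 < 11.6).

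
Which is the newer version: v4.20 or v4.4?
v4.20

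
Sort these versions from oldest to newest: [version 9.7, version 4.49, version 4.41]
[version 4.41, version 4.49, version 9.7]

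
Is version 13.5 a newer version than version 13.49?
No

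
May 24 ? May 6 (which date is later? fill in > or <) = >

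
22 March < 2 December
True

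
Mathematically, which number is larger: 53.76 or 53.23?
53.76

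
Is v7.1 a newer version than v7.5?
No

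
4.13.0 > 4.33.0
False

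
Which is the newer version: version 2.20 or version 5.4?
version 5.4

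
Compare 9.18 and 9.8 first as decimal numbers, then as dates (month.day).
As decimals: 9.18 < 9.8. As dates: 9/18 is later than 9/8 (day 18 > day 8).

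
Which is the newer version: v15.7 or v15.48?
v15.48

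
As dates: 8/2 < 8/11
True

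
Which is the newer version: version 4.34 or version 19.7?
version 19.7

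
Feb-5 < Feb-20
True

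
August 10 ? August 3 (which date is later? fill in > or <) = >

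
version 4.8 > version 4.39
False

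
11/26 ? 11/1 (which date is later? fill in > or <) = >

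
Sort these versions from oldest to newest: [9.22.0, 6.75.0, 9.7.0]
[6.75.0, 9.7.0, 9.22.0]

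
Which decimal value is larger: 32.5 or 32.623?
32.623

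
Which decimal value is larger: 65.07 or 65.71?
65.71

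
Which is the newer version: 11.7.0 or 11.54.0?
11.54.0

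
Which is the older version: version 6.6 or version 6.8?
version 6.6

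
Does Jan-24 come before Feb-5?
Yes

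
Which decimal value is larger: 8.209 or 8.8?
8.8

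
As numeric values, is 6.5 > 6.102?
True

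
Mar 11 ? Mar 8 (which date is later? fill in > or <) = >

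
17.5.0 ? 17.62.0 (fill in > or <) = <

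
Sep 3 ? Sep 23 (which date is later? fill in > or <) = <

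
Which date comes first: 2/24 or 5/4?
2/24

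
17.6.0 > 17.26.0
False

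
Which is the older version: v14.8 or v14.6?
v14.6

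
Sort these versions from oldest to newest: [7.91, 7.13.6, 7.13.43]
[7.13.6, 7.13.43, 7.91]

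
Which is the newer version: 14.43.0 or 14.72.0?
14.72.0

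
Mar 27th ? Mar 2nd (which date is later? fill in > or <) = >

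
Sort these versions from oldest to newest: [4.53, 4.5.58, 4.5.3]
[4.5.3, 4.5.58, 4.53]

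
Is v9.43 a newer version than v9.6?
Yes. Version numbers are compared segment by segment as integers, not as decimals: minor version 43 > 6, so v9.43 > v9.6 (even though the decimal 9.43 < 9.6).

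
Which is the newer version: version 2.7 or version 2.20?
version 2.20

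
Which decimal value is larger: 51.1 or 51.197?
51.197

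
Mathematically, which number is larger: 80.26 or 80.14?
80.26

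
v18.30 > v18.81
False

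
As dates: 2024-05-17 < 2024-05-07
False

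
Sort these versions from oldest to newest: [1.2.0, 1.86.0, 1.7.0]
[1.2.0, 1.7.0, 1.86.0]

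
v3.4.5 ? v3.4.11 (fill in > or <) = <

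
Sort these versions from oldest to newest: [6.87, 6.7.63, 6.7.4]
[6.7.4, 6.7.63, 6.87]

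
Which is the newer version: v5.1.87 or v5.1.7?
v5.1.87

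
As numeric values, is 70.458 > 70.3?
True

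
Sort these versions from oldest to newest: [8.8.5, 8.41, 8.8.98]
[8.8.5, 8.8.98, 8.41]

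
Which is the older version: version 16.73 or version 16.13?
version 16.13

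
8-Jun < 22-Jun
True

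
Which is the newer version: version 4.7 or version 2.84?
version 4.7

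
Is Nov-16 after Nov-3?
Yes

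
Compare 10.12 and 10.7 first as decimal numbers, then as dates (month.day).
As decimals: 10.12 < 10.7. As dates: 10/12 is later than 10/7 (day 12 > day 7).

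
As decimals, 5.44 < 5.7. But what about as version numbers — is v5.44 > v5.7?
True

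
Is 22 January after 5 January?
Yes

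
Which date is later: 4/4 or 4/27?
4/27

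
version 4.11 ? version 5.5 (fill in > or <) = <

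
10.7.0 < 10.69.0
True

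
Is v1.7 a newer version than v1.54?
No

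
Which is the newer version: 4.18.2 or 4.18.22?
4.18.22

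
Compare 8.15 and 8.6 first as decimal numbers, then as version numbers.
As decimals: 8.15 < 8.6. As versions: v8.15 > v8.6 (minor version 15 > 6).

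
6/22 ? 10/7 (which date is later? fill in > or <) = <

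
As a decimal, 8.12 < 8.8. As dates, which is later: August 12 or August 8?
August 12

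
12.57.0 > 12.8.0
True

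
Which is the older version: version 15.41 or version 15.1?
version 15.1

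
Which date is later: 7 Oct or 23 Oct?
23 Oct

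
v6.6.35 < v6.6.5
False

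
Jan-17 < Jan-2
False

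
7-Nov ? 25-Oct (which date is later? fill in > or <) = >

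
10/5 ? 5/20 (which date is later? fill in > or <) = >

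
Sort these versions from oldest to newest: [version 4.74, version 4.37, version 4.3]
[version 4.3, version 4.37, version 4.74]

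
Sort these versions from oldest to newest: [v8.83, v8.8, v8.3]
[v8.3, v8.8, v8.83]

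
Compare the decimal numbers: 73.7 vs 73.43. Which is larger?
73.7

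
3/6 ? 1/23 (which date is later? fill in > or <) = >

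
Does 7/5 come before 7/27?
Yes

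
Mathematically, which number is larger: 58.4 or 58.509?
58.509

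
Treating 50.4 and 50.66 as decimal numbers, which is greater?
50.66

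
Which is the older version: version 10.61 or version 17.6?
version 10.61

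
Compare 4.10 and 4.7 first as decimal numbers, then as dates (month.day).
As decimals: 4.10 < 4.7. As dates: 4/10 is later than 4/7 (day 10 > day 7).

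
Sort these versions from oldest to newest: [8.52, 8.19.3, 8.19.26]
[8.19.3, 8.19.26, 8.52]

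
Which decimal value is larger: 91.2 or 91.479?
91.479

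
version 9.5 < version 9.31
True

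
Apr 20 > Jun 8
False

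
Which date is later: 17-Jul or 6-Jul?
17-Jul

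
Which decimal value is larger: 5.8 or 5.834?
5.834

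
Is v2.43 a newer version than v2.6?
Yes. Version numbers are compared segment by segment as integers, not as decimals: minor version 43 > 6, so v2.43 > v2.6 (even though the decimal 2.43 < 2.6).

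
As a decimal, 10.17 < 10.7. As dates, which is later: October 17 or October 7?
October 17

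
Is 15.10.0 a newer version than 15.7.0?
Yes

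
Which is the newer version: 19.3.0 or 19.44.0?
19.44.0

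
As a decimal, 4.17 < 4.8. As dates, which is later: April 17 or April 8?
April 17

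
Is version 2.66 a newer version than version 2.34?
Yes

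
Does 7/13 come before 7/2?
No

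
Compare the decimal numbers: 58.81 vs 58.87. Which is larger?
58.87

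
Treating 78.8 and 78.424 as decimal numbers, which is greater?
78.8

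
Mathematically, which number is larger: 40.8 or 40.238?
40.8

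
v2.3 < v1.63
False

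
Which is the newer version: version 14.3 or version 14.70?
version 14.70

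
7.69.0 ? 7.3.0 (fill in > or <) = >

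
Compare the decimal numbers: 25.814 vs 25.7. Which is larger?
25.814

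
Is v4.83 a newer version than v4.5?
Yes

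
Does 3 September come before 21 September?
Yes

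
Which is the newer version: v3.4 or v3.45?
v3.45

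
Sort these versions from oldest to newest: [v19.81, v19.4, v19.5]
[v19.4, v19.5, v19.81]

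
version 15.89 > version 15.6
True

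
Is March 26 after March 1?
Yes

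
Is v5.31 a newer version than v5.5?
Yes. Version numbers are compared segment by segment as integers, not as decimals: minor version 31 > 5, so v5.31 > v5.5 (even though the decimal 5.31 < 5.5).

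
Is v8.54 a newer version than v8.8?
Yes. Version numbers are compared segment by segment as integers, not as decimals: minor version 54 > 8, so v8.54 > v8.8 (even though the decimal 8.54 < 8.8).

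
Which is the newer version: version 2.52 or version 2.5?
version 2.52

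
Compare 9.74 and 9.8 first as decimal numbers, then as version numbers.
As decimals: 9.74 < 9.8. As versions: v9.74 > v9.8 (minor version 74 > 8).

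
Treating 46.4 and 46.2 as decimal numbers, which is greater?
46.4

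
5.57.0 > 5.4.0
True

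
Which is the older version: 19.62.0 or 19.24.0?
19.24.0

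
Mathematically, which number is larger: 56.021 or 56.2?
56.2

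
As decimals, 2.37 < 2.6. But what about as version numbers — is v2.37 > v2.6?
True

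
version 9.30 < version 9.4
False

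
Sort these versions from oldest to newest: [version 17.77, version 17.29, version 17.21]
[version 17.21, version 17.29, version 17.77]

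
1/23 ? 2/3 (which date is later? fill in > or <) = <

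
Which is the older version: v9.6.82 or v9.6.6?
v9.6.6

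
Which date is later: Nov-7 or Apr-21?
Nov-7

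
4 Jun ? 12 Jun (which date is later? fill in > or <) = <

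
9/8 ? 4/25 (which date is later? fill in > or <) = >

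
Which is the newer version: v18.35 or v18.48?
v18.48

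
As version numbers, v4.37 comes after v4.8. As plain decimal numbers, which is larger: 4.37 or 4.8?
4.8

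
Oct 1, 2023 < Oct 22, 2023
True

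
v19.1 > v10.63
True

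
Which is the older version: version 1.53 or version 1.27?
version 1.27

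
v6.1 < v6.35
True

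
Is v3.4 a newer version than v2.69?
Yes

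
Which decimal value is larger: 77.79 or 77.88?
77.88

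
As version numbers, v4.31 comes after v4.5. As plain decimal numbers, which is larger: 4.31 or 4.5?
4.5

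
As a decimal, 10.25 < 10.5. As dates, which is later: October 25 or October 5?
October 25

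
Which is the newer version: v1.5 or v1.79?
v1.79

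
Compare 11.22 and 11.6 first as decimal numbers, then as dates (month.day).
As decimals: 11.22 < 11.6. As dates: 11/22 is later than 11/6 (day 22 > day 6).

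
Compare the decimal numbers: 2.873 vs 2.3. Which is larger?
2.873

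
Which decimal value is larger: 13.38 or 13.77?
13.77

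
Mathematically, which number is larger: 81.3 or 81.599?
81.599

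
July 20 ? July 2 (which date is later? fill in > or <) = >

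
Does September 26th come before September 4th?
No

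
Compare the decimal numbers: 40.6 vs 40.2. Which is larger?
40.6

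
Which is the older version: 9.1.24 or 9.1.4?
9.1.4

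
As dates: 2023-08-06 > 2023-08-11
False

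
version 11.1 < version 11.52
True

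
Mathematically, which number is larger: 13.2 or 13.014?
13.2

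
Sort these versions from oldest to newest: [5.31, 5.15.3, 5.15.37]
[5.15.3, 5.15.37, 5.31]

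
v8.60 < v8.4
False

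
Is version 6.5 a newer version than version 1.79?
Yes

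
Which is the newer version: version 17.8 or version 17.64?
version 17.64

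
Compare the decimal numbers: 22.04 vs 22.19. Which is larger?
22.19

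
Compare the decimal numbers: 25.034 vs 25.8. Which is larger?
25.8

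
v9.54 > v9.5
True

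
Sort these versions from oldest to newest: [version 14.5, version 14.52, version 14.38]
[version 14.5, version 14.38, version 14.52]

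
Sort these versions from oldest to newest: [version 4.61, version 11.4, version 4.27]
[version 4.27, version 4.61, version 11.4]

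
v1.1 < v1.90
True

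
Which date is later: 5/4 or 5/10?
5/10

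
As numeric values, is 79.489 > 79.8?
False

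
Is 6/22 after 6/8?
Yes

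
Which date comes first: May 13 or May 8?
May 8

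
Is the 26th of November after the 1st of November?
Yes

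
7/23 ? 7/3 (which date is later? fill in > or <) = >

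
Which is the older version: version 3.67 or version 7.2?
version 3.67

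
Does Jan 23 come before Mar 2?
Yes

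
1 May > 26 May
False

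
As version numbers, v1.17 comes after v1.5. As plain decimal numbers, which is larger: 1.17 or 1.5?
1.5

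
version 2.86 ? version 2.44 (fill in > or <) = >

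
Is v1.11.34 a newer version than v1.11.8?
Yes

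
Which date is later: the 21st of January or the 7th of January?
the 21st of January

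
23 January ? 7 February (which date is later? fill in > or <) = <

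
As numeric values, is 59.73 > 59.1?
True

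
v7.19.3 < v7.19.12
True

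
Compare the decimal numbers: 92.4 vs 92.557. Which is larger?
92.557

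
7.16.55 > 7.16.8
True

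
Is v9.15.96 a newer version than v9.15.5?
Yes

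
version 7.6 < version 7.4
False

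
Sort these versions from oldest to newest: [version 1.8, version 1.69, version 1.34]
[version 1.8, version 1.34, version 1.69]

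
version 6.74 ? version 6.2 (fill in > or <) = >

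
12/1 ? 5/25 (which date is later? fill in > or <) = >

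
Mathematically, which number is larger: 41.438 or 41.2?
41.438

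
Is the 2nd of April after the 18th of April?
No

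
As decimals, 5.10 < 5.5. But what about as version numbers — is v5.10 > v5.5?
True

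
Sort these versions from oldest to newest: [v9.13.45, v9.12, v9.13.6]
[v9.12, v9.13.6, v9.13.45]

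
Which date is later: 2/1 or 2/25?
2/25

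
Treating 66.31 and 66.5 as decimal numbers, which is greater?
66.5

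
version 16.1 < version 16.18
True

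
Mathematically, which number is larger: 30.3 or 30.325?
30.325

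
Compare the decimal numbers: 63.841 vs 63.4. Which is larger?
63.841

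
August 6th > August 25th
False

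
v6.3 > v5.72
True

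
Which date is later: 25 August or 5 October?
5 October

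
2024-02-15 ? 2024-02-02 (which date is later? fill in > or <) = >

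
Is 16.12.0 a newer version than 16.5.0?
Yes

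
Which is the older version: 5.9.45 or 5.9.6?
5.9.6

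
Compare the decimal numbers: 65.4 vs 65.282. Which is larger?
65.4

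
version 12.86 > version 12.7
True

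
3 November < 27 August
False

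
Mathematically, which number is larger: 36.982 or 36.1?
36.982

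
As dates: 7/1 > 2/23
True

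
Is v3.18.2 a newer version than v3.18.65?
No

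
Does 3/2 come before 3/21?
Yes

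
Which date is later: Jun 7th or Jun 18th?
Jun 18th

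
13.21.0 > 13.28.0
False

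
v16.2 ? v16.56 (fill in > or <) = <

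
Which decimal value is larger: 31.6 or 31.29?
31.6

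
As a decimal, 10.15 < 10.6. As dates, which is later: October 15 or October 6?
October 15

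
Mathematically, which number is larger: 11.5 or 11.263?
11.5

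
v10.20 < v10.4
False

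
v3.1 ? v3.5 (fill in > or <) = <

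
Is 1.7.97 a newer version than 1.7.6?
Yes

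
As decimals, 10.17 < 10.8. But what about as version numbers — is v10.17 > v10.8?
True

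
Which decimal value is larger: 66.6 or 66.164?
66.6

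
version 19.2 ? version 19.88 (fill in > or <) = <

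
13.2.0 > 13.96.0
False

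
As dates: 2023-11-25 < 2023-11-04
False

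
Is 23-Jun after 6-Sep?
No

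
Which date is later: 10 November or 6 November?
10 November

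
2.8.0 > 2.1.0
True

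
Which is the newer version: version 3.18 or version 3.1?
version 3.18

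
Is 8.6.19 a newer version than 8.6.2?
Yes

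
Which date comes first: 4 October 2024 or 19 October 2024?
4 October 2024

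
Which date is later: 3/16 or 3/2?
3/16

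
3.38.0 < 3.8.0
False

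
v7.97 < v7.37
False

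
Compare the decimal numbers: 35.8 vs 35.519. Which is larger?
35.8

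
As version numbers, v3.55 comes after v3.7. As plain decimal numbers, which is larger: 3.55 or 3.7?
3.7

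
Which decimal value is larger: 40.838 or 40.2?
40.838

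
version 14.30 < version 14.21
False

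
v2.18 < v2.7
False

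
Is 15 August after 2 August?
Yes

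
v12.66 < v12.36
False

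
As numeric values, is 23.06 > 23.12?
False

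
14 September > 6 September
True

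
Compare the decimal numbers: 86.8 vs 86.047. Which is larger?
86.8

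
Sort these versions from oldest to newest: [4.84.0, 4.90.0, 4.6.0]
[4.6.0, 4.84.0, 4.90.0]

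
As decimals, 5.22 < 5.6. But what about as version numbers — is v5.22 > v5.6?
True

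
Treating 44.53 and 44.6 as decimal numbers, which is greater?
44.6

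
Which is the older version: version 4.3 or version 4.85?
version 4.3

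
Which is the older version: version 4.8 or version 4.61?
version 4.8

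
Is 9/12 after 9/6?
Yes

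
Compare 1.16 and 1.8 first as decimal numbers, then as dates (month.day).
As decimals: 1.16 < 1.8. As dates: 1/16 is later than 1/8 (day 16 > day 8).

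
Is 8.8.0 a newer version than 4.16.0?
Yes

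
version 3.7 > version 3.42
False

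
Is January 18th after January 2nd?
Yes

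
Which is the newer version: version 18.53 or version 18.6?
version 18.53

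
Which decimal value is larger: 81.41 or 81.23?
81.41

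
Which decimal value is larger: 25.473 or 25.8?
25.8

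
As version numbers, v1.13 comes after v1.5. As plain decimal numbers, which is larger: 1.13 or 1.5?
1.5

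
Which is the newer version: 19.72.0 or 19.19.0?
19.72.0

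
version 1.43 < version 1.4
False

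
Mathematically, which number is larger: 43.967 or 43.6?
43.967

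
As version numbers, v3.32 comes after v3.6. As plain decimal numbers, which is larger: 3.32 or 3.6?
3.6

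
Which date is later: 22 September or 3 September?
22 September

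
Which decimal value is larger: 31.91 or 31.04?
31.91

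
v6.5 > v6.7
False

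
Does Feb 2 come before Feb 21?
Yes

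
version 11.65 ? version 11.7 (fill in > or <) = >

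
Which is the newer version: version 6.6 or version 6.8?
version 6.8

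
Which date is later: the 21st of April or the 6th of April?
the 21st of April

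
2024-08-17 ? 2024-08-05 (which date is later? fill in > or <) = >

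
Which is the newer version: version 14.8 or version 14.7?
version 14.8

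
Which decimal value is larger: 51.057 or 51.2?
51.2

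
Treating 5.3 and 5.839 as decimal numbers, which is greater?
5.839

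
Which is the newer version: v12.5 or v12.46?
v12.46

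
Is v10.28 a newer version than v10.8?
Yes. Version numbers are compared segment by segment as integers, not as decimals: minor version 28 > 8, so v10.28 > v10.8 (even though the decimal 10.28 < 10.8).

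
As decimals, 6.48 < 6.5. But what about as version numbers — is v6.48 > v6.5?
True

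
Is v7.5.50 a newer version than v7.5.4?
Yes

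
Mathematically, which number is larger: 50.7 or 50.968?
50.968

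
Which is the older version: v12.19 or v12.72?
v12.19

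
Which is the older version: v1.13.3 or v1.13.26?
v1.13.3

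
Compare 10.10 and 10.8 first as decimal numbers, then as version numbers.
As decimals: 10.10 < 10.8. As versions: v10.10 > v10.8 (minor version 10 > 8).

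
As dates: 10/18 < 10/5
False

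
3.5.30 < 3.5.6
False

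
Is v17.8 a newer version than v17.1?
Yes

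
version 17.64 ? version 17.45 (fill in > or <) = >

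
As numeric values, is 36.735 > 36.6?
True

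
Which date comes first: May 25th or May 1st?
May 1st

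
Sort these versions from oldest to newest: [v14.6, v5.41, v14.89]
[v5.41, v14.6, v14.89]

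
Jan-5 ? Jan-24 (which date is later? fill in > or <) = <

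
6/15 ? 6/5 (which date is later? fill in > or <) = >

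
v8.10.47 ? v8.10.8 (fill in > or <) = >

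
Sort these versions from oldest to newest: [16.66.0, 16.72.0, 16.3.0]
[16.3.0, 16.66.0, 16.72.0]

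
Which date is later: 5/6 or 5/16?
5/16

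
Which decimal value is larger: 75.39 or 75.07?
75.39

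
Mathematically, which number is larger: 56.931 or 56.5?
56.931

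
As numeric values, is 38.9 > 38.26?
True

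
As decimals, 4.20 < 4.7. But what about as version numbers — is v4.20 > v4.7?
True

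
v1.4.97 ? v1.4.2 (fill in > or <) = >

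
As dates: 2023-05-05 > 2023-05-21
False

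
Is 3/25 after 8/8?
No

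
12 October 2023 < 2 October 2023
False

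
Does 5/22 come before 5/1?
No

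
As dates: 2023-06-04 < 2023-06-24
True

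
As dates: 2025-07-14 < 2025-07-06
False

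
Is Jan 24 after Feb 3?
No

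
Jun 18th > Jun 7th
True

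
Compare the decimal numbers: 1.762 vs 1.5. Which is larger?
1.762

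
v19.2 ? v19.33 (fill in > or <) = <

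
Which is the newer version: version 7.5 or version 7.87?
version 7.87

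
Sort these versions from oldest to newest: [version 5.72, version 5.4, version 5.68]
[version 5.4, version 5.68, version 5.72]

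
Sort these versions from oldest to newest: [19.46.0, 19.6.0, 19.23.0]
[19.6.0, 19.23.0, 19.46.0]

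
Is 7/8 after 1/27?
Yes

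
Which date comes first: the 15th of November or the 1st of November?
the 1st of November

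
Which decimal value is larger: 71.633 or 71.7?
71.7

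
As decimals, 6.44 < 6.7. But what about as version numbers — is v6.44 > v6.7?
True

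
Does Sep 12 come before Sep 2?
No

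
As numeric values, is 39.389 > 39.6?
False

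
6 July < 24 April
False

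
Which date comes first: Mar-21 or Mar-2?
Mar-2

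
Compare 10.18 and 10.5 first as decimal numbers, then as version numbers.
As decimals: 10.18 < 10.5. As versions: v10.18 > v10.5 (minor version 18 > 5).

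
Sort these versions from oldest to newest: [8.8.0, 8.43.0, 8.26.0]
[8.8.0, 8.26.0, 8.43.0]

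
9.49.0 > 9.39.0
True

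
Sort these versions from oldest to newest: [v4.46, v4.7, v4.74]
[v4.7, v4.46, v4.74]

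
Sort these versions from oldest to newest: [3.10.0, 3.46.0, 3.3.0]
[3.3.0, 3.10.0, 3.46.0]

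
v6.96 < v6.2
False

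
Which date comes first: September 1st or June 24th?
June 24th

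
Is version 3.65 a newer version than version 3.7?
Yes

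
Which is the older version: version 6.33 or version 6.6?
version 6.6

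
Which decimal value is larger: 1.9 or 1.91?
1.91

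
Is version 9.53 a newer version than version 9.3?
Yes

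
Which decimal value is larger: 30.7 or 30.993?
30.993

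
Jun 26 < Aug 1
True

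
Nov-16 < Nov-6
False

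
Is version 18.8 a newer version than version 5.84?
Yes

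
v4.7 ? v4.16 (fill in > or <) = <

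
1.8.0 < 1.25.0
True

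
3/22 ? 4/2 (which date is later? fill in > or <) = <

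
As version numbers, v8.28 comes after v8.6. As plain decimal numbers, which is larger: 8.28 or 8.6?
8.6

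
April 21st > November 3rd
False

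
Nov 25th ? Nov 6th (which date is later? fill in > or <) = >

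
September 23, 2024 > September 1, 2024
True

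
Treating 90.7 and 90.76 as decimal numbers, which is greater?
90.76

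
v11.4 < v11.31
True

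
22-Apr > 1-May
False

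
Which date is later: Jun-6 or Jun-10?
Jun-10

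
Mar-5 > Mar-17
False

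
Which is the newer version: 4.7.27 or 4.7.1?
4.7.27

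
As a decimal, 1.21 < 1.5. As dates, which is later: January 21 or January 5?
January 21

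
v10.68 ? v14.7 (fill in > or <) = <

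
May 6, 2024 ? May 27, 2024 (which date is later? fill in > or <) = <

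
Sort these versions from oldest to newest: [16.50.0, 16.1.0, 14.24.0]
[14.24.0, 16.1.0, 16.50.0]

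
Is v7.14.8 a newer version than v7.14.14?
No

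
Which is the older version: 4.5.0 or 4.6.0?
4.5.0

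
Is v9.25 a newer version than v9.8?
Yes. Version numbers are compared segment by segment as integers, not as decimals: minor version 25 > 8, so v9.25 > v9.8 (even though the decimal 9.25 < 9.8).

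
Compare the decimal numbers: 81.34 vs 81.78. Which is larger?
81.78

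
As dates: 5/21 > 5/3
True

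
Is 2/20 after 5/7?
No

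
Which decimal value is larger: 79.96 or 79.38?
79.96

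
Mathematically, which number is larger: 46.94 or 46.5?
46.94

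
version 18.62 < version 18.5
False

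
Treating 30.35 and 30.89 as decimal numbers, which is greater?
30.89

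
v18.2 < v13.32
False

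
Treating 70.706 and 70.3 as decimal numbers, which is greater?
70.706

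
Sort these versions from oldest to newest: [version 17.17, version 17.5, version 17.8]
[version 17.5, version 17.8, version 17.17]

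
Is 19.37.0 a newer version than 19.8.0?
Yes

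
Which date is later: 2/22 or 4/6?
4/6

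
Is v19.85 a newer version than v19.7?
Yes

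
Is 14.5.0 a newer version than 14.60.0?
No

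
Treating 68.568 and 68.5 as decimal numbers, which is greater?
68.568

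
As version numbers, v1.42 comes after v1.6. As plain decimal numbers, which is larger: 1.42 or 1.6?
1.6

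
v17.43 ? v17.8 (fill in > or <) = >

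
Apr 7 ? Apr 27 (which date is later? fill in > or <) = <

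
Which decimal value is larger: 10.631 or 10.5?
10.631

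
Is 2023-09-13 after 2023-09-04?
Yes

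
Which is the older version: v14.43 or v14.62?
v14.43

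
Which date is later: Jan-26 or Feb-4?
Feb-4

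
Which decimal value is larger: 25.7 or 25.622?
25.7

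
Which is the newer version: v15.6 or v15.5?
v15.6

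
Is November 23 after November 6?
Yes. Day 23 comes after day 6 in November — this is a date comparison, not a decimal one (the decimal 11.23 would be smaller than 11.6).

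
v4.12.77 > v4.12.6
True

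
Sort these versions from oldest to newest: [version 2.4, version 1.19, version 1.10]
[version 1.10, version 1.19, version 2.4]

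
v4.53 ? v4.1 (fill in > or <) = >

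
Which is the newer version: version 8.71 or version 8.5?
version 8.71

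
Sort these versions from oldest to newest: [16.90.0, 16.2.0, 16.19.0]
[16.2.0, 16.19.0, 16.90.0]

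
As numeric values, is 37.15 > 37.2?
False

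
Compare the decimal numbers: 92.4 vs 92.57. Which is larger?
92.57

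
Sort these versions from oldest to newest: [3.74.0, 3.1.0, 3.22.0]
[3.1.0, 3.22.0, 3.74.0]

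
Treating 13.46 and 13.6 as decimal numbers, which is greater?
13.6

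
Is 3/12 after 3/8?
Yes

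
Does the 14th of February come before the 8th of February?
No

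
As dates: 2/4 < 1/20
False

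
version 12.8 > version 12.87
False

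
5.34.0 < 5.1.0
False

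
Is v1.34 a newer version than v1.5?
Yes. Version numbers are compared segment by segment as integers, not as decimals: minor version 34 > 5, so v1.34 > v1.5 (even though the decimal 1.34 < 1.5).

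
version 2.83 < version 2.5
False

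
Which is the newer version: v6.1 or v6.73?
v6.73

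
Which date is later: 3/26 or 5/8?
5/8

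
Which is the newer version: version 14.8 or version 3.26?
version 14.8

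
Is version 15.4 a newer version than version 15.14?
No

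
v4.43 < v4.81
True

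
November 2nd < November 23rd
True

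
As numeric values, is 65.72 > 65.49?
True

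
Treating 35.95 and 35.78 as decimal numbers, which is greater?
35.95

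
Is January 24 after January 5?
Yes. Day 24 comes after day 5 in January — this is a date comparison, not a decimal one (the decimal 1.24 would be smaller than 1.5).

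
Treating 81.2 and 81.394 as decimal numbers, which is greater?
81.394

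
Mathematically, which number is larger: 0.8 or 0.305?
0.8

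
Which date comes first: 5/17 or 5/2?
5/2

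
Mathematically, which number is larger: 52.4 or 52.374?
52.4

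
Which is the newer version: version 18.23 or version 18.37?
version 18.37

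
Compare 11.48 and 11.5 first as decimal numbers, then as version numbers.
As decimals: 11.48 < 11.5. As versions: v11.48 > v11.5 (minor version 48 > 5).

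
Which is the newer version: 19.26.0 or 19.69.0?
19.69.0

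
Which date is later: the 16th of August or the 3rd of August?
the 16th of August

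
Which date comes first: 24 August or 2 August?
2 August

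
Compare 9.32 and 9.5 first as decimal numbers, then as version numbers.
As decimals: 9.32 < 9.5. As versions: v9.32 > v9.5 (minor version 32 > 5).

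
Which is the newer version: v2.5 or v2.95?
v2.95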